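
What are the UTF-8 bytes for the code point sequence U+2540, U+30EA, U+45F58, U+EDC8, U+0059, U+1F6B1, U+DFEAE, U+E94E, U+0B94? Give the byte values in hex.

E2 95 80 E3 83 AA F1 85 BD 98 EE B7 88 59 F0 9F 9A B1 F3 9F BA AE EE A5 8E E0 AE 94

U+2540: 3-byte form → E2 95 80.
U+30EA: 3-byte form → E3 83 AA.
U+45F58: 4-byte form → F1 85 BD 98.
U+EDC8: 3-byte form → EE B7 88.
U+0059: 1-byte form → 59.
U+1F6B1: 4-byte form → F0 9F 9A B1.
U+DFEAE: 4-byte form → F3 9F BA AE.
U+E94E: 3-byte form → EE A5 8E.
U+0B94: 3-byte form → E0 AE 94.
Concatenated (28 bytes): E2 95 80 E3 83 AA F1 85 BD 98 EE B7 88 59 F0 9F 9A B1 F3 9F BA AE EE A5 8E E0 AE 94.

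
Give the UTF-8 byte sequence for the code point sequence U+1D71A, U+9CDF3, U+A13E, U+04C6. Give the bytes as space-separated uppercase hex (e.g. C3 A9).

U+1D71A: 4-byte form → F0 9D 9C 9A.
U+9CDF3: 4-byte form → F2 9C B7 B3.
U+A13E: 3-byte form → EA 84 BE.
U+04C6: 2-byte form → D3 86.
Concatenated (13 bytes): F0 9D 9C 9A F2 9C B7 B3 EA 84 BE D3 86.

F0 9D 9C 9A F2 9C B7 B3 EA 84 BE D3 86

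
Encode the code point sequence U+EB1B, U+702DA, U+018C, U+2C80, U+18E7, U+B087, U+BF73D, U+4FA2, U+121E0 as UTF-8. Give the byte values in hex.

EE AC 9B F1 B0 8B 9A C6 8C E2 B2 80 E1 A3 A7 EB 82 87 F2 BF 9C BD E4 BE A2 F0 92 87 A0

U+EB1B: 3-byte form → EE AC 9B.
U+702DA: 4-byte form → F1 B0 8B 9A.
U+018C: 2-byte form → C6 8C.
U+2C80: 3-byte form → E2 B2 80.
U+18E7: 3-byte form → E1 A3 A7.
U+B087: 3-byte form → EB 82 87.
U+BF73D: 4-byte form → F2 BF 9C BD.
U+4FA2: 3-byte form → E4 BE A2.
U+121E0: 4-byte form → F0 92 87 A0.
Concatenated (29 bytes): EE AC 9B F1 B0 8B 9A C6 8C E2 B2 80 E1 A3 A7 EB 82 87 F2 BF 9C BD E4 BE A2 F0 92 87 A0.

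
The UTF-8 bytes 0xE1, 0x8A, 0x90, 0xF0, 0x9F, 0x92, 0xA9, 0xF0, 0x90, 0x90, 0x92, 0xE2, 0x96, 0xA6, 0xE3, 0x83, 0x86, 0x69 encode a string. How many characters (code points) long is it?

6

Byte at offset 0: 0xE1 = 11100001 → 3-byte char (#1). Advance 3.
Byte at offset 3: 0xF0 = 11110000 → 4-byte char (#2). Advance 4.
Byte at offset 7: 0xF0 = 11110000 → 4-byte char (#3). Advance 4.
Byte at offset 11: 0xE2 = 11100010 → 3-byte char (#4). Advance 3.
Byte at offset 14: 0xE3 = 11100011 → 3-byte char (#5). Advance 3.
Byte at offset 17: 0x69 = 01101001 → 1-byte char (#6). Advance 1.
Reached end at offset 18 after 6 code points.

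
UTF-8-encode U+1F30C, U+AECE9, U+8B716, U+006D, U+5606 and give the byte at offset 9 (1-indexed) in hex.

0xF2

1-indexed offset 9 is 0-indexed offset 8.
U+1F30C → 4-byte form F0 9F 8C 8C at offsets 0–3.
U+AECE9 → 4-byte form F2 AE B3 A9 at offsets 4–7.
U+8B716 → 4-byte form F2 8B 9C 96 at offsets 8–11.
Offset 8 falls in char 3's range; it's byte 1 of F2 8B 9C 96 = 0xF2.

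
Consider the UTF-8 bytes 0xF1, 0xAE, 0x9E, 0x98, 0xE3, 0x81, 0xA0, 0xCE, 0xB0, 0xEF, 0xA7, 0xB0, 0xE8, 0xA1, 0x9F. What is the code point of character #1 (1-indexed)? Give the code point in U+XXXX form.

U+6E798

Offset 0: leading byte 0xF1 = 11110001 → 4-byte char #1 = F1 AE 9E 98.
Leading byte 0xF1 = 11110001 matches 11110xxx → 4-byte sequence.
Byte 1: 0xF1 = 11110001, payload 001 (3 bits).
Byte 2: 0xAE = 10101110 (10xxxxxx ✓), payload 101110.
Byte 3: 0x9E = 10011110 (10xxxxxx ✓), payload 011110.
Byte 4: 0x98 = 10011000 (10xxxxxx ✓), payload 011000.
Concatenate: 001101110011110011000 = 0x6E798 (21 bits → U+6E798).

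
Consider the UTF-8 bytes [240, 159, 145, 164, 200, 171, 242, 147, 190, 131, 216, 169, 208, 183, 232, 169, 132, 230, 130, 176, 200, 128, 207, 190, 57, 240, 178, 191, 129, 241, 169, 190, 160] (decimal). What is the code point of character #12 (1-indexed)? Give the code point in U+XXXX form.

U+69FA0

Offset 0: leading byte 0xF0 = 11110000 → 4-byte char #1 = F0 9F 91 A4.
Offset 4: leading byte 0xC8 = 11001000 → 2-byte char #2 = C8 AB.
Offset 6: leading byte 0xF2 = 11110010 → 4-byte char #3 = F2 93 BE 83.
Offset 10: leading byte 0xD8 = 11011000 → 2-byte char #4 = D8 A9.
Offset 12: leading byte 0xD0 = 11010000 → 2-byte char #5 = D0 B7.
Offset 14: leading byte 0xE8 = 11101000 → 3-byte char #6 = E8 A9 84.
Offset 17: leading byte 0xE6 = 11100110 → 3-byte char #7 = E6 82 B0.
Offset 20: leading byte 0xC8 = 11001000 → 2-byte char #8 = C8 80.
Offset 22: leading byte 0xCF = 11001111 → 2-byte char #9 = CF BE.
Offset 24: leading byte 0x39 = 00111001 → 1-byte char #10 = 39.
Offset 25: leading byte 0xF0 = 11110000 → 4-byte char #11 = F0 B2 BF 81.
Offset 29: leading byte 0xF1 = 11110001 → 4-byte char #12 = F1 A9 BE A0.
Leading byte 0xF1 = 11110001 matches 11110xxx → 4-byte sequence.
Byte 1: 0xF1 = 11110001, payload 001 (3 bits).
Byte 2: 0xA9 = 10101001 (10xxxxxx ✓), payload 101001.
Byte 3: 0xBE = 10111110 (10xxxxxx ✓), payload 111110.
Byte 4: 0xA0 = 10100000 (10xxxxxx ✓), payload 100000.
Concatenate: 001101001111110100000 = 0x69FA0 (21 bits → U+69FA0).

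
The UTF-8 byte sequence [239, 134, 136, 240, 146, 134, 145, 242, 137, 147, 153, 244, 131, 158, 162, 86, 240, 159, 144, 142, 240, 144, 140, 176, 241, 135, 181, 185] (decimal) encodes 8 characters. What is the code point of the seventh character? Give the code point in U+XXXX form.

U+10330

Offset 0: leading byte 0xEF = 11101111 → 3-byte char #1 = EF 86 88.
Offset 3: leading byte 0xF0 = 11110000 → 4-byte char #2 = F0 92 86 91.
Offset 7: leading byte 0xF2 = 11110010 → 4-byte char #3 = F2 89 93 99.
Offset 11: leading byte 0xF4 = 11110100 → 4-byte char #4 = F4 83 9E A2.
Offset 15: leading byte 0x56 = 01010110 → 1-byte char #5 = 56.
Offset 16: leading byte 0xF0 = 11110000 → 4-byte char #6 = F0 9F 90 8E.
Offset 20: leading byte 0xF0 = 11110000 → 4-byte char #7 = F0 90 8C B0.
Leading byte 0xF0 = 11110000 matches 11110xxx → 4-byte sequence.
Byte 1: 0xF0 = 11110000, payload 000 (3 bits).
Byte 2: 0x90 = 10010000 (10xxxxxx ✓), payload 010000.
Byte 3: 0x8C = 10001100 (10xxxxxx ✓), payload 001100.
Byte 4: 0xB0 = 10110000 (10xxxxxx ✓), payload 110000.
Concatenate: 000010000001100110000 = 0x10330 (21 bits → U+10330).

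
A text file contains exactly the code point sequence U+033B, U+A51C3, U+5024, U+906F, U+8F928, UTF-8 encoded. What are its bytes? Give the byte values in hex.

CC BB F2 A5 87 83 E5 80 A4 E9 81 AF F2 8F A4 A8

U+033B: 2-byte form → CC BB.
U+A51C3: 4-byte form → F2 A5 87 83.
U+5024: 3-byte form → E5 80 A4.
U+906F: 3-byte form → E9 81 AF.
U+8F928: 4-byte form → F2 8F A4 A8.
Concatenated (16 bytes): CC BB F2 A5 87 83 E5 80 A4 E9 81 AF F2 8F A4 A8.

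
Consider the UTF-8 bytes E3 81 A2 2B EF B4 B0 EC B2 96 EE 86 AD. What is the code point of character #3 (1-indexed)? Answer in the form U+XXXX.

U+FD30

Offset 0: leading byte 0xE3 = 11100011 → 3-byte char #1 = E3 81 A2.
Offset 3: leading byte 0x2B = 00101011 → 1-byte char #2 = 2B.
Offset 4: leading byte 0xEF = 11101111 → 3-byte char #3 = EF B4 B0.
Leading byte 0xEF = 11101111 matches 1110xxxx → 3-byte sequence.
Byte 1: 0xEF = 11101111, payload 1111 (4 bits).
Byte 2: 0xB4 = 10110100 (10xxxxxx ✓), payload 110100.
Byte 3: 0xB0 = 10110000 (10xxxxxx ✓), payload 110000.
Concatenate: 1111110100110000 = 0xFD30 (16 bits → U+FD30).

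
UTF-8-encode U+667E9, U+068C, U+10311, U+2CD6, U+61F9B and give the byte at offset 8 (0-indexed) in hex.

U+667E9 → 4-byte form F1 A6 9F A9 at offsets 0–3.
U+068C → 2-byte form DA 8C at offsets 4–5.
U+10311 → 4-byte form F0 90 8C 91 at offsets 6–9.
Offset 8 falls in char 3's range; it's byte 3 of F0 90 8C 91 = 0x8C.

0x8C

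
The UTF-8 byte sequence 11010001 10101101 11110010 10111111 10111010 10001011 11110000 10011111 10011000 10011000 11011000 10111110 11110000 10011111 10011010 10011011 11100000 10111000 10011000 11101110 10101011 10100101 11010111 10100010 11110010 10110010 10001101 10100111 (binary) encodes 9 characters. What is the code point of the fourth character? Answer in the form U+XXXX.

U+063E

Offset 0: leading byte 0xD1 = 11010001 → 2-byte char #1 = D1 AD.
Offset 2: leading byte 0xF2 = 11110010 → 4-byte char #2 = F2 BF BA 8B.
Offset 6: leading byte 0xF0 = 11110000 → 4-byte char #3 = F0 9F 98 98.
Offset 10: leading byte 0xD8 = 11011000 → 2-byte char #4 = D8 BE.
Leading byte 0xD8 = 11011000 matches 110xxxxx → 2-byte sequence.
Byte 1: 0xD8 = 11011000, payload 11000 (5 bits).
Byte 2: 0xBE = 10111110 (10xxxxxx ✓), payload 111110.
Concatenate: 11000111110 = 0x63E (11 bits → U+063E).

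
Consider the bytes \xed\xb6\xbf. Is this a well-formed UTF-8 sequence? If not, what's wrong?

Structurally a 3-byte sequence; payload = 0xDDBF.
But 0xDDBF is in U+D800–U+DFFF, the surrogate range. Surrogates are not Unicode scalar values and are forbidden in UTF-8.

invalid (encodes a surrogate (U+D800–U+DFFF))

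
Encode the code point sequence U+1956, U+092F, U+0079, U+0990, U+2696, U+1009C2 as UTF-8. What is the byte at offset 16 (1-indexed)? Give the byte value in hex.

1-indexed offset 16 is 0-indexed offset 15.
U+1956 → 3-byte form E1 A5 96 at offsets 0–2.
U+092F → 3-byte form E0 A4 AF at offsets 3–5.
U+0079 → 1-byte form 79 at offsets 6–6.
U+0990 → 3-byte form E0 A6 90 at offsets 7–9.
U+2696 → 3-byte form E2 9A 96 at offsets 10–12.
U+1009C2 → 4-byte form F4 80 A7 82 at offsets 13–16.
Offset 15 falls in char 6's range; it's byte 3 of F4 80 A7 82 = 0xA7.

0xA7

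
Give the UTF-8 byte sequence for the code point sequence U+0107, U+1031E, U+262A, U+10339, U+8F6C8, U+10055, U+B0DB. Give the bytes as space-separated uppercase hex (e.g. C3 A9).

U+0107: 2-byte form → C4 87.
U+1031E: 4-byte form → F0 90 8C 9E.
U+262A: 3-byte form → E2 98 AA.
U+10339: 4-byte form → F0 90 8C B9.
U+8F6C8: 4-byte form → F2 8F 9B 88.
U+10055: 4-byte form → F0 90 81 95.
U+B0DB: 3-byte form → EB 83 9B.
Concatenated (24 bytes): C4 87 F0 90 8C 9E E2 98 AA F0 90 8C B9 F2 8F 9B 88 F0 90 81 95 EB 83 9B.

C4 87 F0 90 8C 9E E2 98 AA F0 90 8C B9 F2 8F 9B 88 F0 90 81 95 EB 83 9B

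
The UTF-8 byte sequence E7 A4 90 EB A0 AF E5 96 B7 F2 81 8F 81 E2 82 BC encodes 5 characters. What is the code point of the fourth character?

U+813C1

Offset 0: leading byte 0xE7 = 11100111 → 3-byte char #1 = E7 A4 90.
Offset 3: leading byte 0xEB = 11101011 → 3-byte char #2 = EB A0 AF.
Offset 6: leading byte 0xE5 = 11100101 → 3-byte char #3 = E5 96 B7.
Offset 9: leading byte 0xF2 = 11110010 → 4-byte char #4 = F2 81 8F 81.
Leading byte 0xF2 = 11110010 matches 11110xxx → 4-byte sequence.
Byte 1: 0xF2 = 11110010, payload 010 (3 bits).
Byte 2: 0x81 = 10000001 (10xxxxxx ✓), payload 000001.
Byte 3: 0x8F = 10001111 (10xxxxxx ✓), payload 001111.
Byte 4: 0x81 = 10000001 (10xxxxxx ✓), payload 000001.
Concatenate: 010000001001111000001 = 0x813C1 (21 bits → U+813C1).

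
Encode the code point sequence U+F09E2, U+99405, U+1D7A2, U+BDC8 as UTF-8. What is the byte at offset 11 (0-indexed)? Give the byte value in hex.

U+F09E2 → 4-byte form F3 B0 A7 A2 at offsets 0–3.
U+99405 → 4-byte form F2 99 90 85 at offsets 4–7.
U+1D7A2 → 4-byte form F0 9D 9E A2 at offsets 8–11.
Offset 11 falls in char 3's range; it's byte 4 of F0 9D 9E A2 = 0xA2.

0xA2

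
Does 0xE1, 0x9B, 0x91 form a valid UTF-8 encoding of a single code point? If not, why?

valid

Leading byte 0xE1 = 11100001 → 3-byte form.
Continuation bytes 0x9B=10011011, 0x91=10010001 all match 10xxxxxx.
Decoded value 0x16D1 is ≥ 0x800 (shortest form) and not a surrogate.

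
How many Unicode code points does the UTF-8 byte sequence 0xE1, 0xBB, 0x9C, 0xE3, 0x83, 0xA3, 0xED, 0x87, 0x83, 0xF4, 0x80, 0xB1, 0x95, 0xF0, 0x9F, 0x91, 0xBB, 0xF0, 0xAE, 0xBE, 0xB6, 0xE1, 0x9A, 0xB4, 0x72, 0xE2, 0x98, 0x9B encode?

Byte at offset 0: 0xE1 = 11100001 → 3-byte char (#1). Advance 3.
Byte at offset 3: 0xE3 = 11100011 → 3-byte char (#2). Advance 3.
Byte at offset 6: 0xED = 11101101 → 3-byte char (#3). Advance 3.
Byte at offset 9: 0xF4 = 11110100 → 4-byte char (#4). Advance 4.
Byte at offset 13: 0xF0 = 11110000 → 4-byte char (#5). Advance 4.
Byte at offset 17: 0xF0 = 11110000 → 4-byte char (#6). Advance 4.
Byte at offset 21: 0xE1 = 11100001 → 3-byte char (#7). Advance 3.
Byte at offset 24: 0x72 = 01110010 → 1-byte char (#8). Advance 1.
Byte at offset 25: 0xE2 = 11100010 → 3-byte char (#9). Advance 3.
Reached end at offset 28 after 9 code points.

9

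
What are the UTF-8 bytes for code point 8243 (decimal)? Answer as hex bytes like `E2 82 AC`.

U+2033 = 0x2033 = 8243 decimal. In range U+0800–U+FFFF → 3-byte form: 1110xxxx 10xxxxxx 10xxxxxx.
Binary (16 bits): 0010000000110011.
Split 4+6+6: 0010 | 000000 | 110011.
Byte 1: 11100010 = 0xE2.
Byte 2: 10000000 = 0x80.
Byte 3: 10110011 = 0xB3.

E2 80 B3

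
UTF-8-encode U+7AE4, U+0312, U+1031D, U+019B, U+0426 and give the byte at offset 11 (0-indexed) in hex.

0xD0

U+7AE4 → 3-byte form E7 AB A4 at offsets 0–2.
U+0312 → 2-byte form CC 92 at offsets 3–4.
U+1031D → 4-byte form F0 90 8C 9D at offsets 5–8.
U+019B → 2-byte form C6 9B at offsets 9–10.
U+0426 → 2-byte form D0 A6 at offsets 11–12.
Offset 11 falls in char 5's range; it's byte 1 of D0 A6 = 0xD0.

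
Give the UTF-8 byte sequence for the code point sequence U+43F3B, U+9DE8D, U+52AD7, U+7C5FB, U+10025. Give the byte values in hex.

U+43F3B: 4-byte form → F1 83 BC BB.
U+9DE8D: 4-byte form → F2 9D BA 8D.
U+52AD7: 4-byte form → F1 92 AB 97.
U+7C5FB: 4-byte form → F1 BC 97 BB.
U+10025: 4-byte form → F0 90 80 A5.
Concatenated (20 bytes): F1 83 BC BB F2 9D BA 8D F1 92 AB 97 F1 BC 97 BB F0 90 80 A5.

F1 83 BC BB F2 9D BA 8D F1 92 AB 97 F1 BC 97 BB F0 90 80 A5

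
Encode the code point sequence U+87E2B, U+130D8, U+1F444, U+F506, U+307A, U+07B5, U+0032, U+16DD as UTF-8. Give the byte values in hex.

F2 87 B8 AB F0 93 83 98 F0 9F 91 84 EF 94 86 E3 81 BA DE B5 32 E1 9B 9D

U+87E2B: 4-byte form → F2 87 B8 AB.
U+130D8: 4-byte form → F0 93 83 98.
U+1F444: 4-byte form → F0 9F 91 84.
U+F506: 3-byte form → EF 94 86.
U+307A: 3-byte form → E3 81 BA.
U+07B5: 2-byte form → DE B5.
U+0032: 1-byte form → 32.
U+16DD: 3-byte form → E1 9B 9D.
Concatenated (24 bytes): F2 87 B8 AB F0 93 83 98 F0 9F 91 84 EF 94 86 E3 81 BA DE B5 32 E1 9B 9D.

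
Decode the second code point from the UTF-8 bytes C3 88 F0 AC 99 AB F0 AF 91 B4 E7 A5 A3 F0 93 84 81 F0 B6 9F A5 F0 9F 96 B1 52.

Offset 0: leading byte 0xC3 = 11000011 → 2-byte char #1 = C3 88.
Offset 2: leading byte 0xF0 = 11110000 → 4-byte char #2 = F0 AC 99 AB.
Leading byte 0xF0 = 11110000 matches 11110xxx → 4-byte sequence.
Byte 1: 0xF0 = 11110000, payload 000 (3 bits).
Byte 2: 0xAC = 10101100 (10xxxxxx ✓), payload 101100.
Byte 3: 0x99 = 10011001 (10xxxxxx ✓), payload 011001.
Byte 4: 0xAB = 10101011 (10xxxxxx ✓), payload 101011.
Concatenate: 000101100011001101011 = 0x2C66B (21 bits → U+2C66B).

U+2C66B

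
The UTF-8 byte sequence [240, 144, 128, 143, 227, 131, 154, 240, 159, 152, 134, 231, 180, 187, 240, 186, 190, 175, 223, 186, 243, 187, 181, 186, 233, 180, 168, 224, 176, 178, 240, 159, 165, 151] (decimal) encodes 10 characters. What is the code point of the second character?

U+30DA

Offset 0: leading byte 0xF0 = 11110000 → 4-byte char #1 = F0 90 80 8F.
Offset 4: leading byte 0xE3 = 11100011 → 3-byte char #2 = E3 83 9A.
Leading byte 0xE3 = 11100011 matches 1110xxxx → 3-byte sequence.
Byte 1: 0xE3 = 11100011, payload 0011 (4 bits).
Byte 2: 0x83 = 10000011 (10xxxxxx ✓), payload 000011.
Byte 3: 0x9A = 10011010 (10xxxxxx ✓), payload 011010.
Concatenate: 0011000011011010 = 0x30DA (16 bits → U+30DA).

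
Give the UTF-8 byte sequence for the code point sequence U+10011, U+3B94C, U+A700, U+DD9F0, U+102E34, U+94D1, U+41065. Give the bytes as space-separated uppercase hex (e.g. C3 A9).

F0 90 80 91 F0 BB A5 8C EA 9C 80 F3 9D A7 B0 F4 82 B8 B4 E9 93 91 F1 81 81 A5

U+10011: 4-byte form → F0 90 80 91.
U+3B94C: 4-byte form → F0 BB A5 8C.
U+A700: 3-byte form → EA 9C 80.
U+DD9F0: 4-byte form → F3 9D A7 B0.
U+102E34: 4-byte form → F4 82 B8 B4.
U+94D1: 3-byte form → E9 93 91.
U+41065: 4-byte form → F1 81 81 A5.
Concatenated (26 bytes): F0 90 80 91 F0 BB A5 8C EA 9C 80 F3 9D A7 B0 F4 82 B8 B4 E9 93 91 F1 81 81 A5.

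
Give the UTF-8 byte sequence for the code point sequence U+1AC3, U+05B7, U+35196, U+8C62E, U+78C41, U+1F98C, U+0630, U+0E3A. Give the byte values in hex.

U+1AC3: 3-byte form → E1 AB 83.
U+05B7: 2-byte form → D6 B7.
U+35196: 4-byte form → F0 B5 86 96.
U+8C62E: 4-byte form → F2 8C 98 AE.
U+78C41: 4-byte form → F1 B8 B1 81.
U+1F98C: 4-byte form → F0 9F A6 8C.
U+0630: 2-byte form → D8 B0.
U+0E3A: 3-byte form → E0 B8 BA.
Concatenated (26 bytes): E1 AB 83 D6 B7 F0 B5 86 96 F2 8C 98 AE F1 B8 B1 81 F0 9F A6 8C D8 B0 E0 B8 BA.

E1 AB 83 D6 B7 F0 B5 86 96 F2 8C 98 AE F1 B8 B1 81 F0 9F A6 8C D8 B0 E0 B8 BA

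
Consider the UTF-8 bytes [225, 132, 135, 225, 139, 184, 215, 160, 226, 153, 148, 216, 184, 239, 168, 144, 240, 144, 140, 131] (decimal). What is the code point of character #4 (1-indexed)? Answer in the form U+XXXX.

U+2654

Offset 0: leading byte 0xE1 = 11100001 → 3-byte char #1 = E1 84 87.
Offset 3: leading byte 0xE1 = 11100001 → 3-byte char #2 = E1 8B B8.
Offset 6: leading byte 0xD7 = 11010111 → 2-byte char #3 = D7 A0.
Offset 8: leading byte 0xE2 = 11100010 → 3-byte char #4 = E2 99 94.
Leading byte 0xE2 = 11100010 matches 1110xxxx → 3-byte sequence.
Byte 1: 0xE2 = 11100010, payload 0010 (4 bits).
Byte 2: 0x99 = 10011001 (10xxxxxx ✓), payload 011001.
Byte 3: 0x94 = 10010100 (10xxxxxx ✓), payload 010100.
Concatenate: 0010011001010100 = 0x2654 (16 bits → U+2654).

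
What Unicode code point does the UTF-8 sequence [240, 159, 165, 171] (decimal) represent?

U+1F96B

Leading byte 0xF0 = 11110000 matches 11110xxx → 4-byte sequence.
Byte 1: 0xF0 = 11110000, payload 000 (3 bits).
Byte 2: 0x9F = 10011111 (10xxxxxx ✓), payload 011111.
Byte 3: 0xA5 = 10100101 (10xxxxxx ✓), payload 100101.
Byte 4: 0xAB = 10101011 (10xxxxxx ✓), payload 101011.
Concatenate: 000011111100101101011 = 0x1F96B (21 bits → U+1F96B).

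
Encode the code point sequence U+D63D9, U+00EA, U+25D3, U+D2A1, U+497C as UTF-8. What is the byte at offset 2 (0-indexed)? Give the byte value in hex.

0x8F

U+D63D9 → 4-byte form F3 96 8F 99 at offsets 0–3.
Offset 2 falls in char 1's range; it's byte 3 of F3 96 8F 99 = 0x8F.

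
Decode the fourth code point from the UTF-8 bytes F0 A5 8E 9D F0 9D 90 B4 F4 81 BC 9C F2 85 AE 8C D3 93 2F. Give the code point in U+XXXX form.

Offset 0: leading byte 0xF0 = 11110000 → 4-byte char #1 = F0 A5 8E 9D.
Offset 4: leading byte 0xF0 = 11110000 → 4-byte char #2 = F0 9D 90 B4.
Offset 8: leading byte 0xF4 = 11110100 → 4-byte char #3 = F4 81 BC 9C.
Offset 12: leading byte 0xF2 = 11110010 → 4-byte char #4 = F2 85 AE 8C.
Leading byte 0xF2 = 11110010 matches 11110xxx → 4-byte sequence.
Byte 1: 0xF2 = 11110010, payload 010 (3 bits).
Byte 2: 0x85 = 10000101 (10xxxxxx ✓), payload 000101.
Byte 3: 0xAE = 10101110 (10xxxxxx ✓), payload 101110.
Byte 4: 0x8C = 10001100 (10xxxxxx ✓), payload 001100.
Concatenate: 010000101101110001100 = 0x85B8C (21 bits → U+85B8C).

U+85B8C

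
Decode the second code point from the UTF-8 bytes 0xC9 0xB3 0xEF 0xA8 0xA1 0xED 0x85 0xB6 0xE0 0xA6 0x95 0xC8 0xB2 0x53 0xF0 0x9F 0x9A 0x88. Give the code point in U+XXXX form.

U+FA21

Offset 0: leading byte 0xC9 = 11001001 → 2-byte char #1 = C9 B3.
Offset 2: leading byte 0xEF = 11101111 → 3-byte char #2 = EF A8 A1.
Leading byte 0xEF = 11101111 matches 1110xxxx → 3-byte sequence.
Byte 1: 0xEF = 11101111, payload 1111 (4 bits).
Byte 2: 0xA8 = 10101000 (10xxxxxx ✓), payload 101000.
Byte 3: 0xA1 = 10100001 (10xxxxxx ✓), payload 100001.
Concatenate: 1111101000100001 = 0xFA21 (16 bits → U+FA21).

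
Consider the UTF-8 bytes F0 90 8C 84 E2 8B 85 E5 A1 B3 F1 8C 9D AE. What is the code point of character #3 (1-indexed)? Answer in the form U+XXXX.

Offset 0: leading byte 0xF0 = 11110000 → 4-byte char #1 = F0 90 8C 84.
Offset 4: leading byte 0xE2 = 11100010 → 3-byte char #2 = E2 8B 85.
Offset 7: leading byte 0xE5 = 11100101 → 3-byte char #3 = E5 A1 B3.
Leading byte 0xE5 = 11100101 matches 1110xxxx → 3-byte sequence.
Byte 1: 0xE5 = 11100101, payload 0101 (4 bits).
Byte 2: 0xA1 = 10100001 (10xxxxxx ✓), payload 100001.
Byte 3: 0xB3 = 10110011 (10xxxxxx ✓), payload 110011.
Concatenate: 0101100001110011 = 0x5873 (16 bits → U+5873).

U+5873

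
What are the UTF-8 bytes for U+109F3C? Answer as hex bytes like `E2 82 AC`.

F4 89 BC BC

U+109F3C = 0x109F3C = 1089340 decimal. In range U+10000–U+10FFFF → 4-byte form: 11110xxx 10xxxxxx 10xxxxxx 10xxxxxx.
Binary (21 bits): 100001001111100111100.
Split 3+6+6+6: 100 | 001001 | 111100 | 111100.
Byte 1: 11110100 = 0xF4.
Byte 2: 10001001 = 0x89.
Byte 3: 10111100 = 0xBC.
Byte 4: 10111100 = 0xBC.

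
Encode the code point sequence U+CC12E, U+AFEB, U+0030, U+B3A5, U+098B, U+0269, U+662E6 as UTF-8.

U+CC12E: 4-byte form → F3 8C 84 AE.
U+AFEB: 3-byte form → EA BF AB.
U+0030: 1-byte form → 30.
U+B3A5: 3-byte form → EB 8E A5.
U+098B: 3-byte form → E0 A6 8B.
U+0269: 2-byte form → C9 A9.
U+662E6: 4-byte form → F1 A6 8B A6.
Concatenated (20 bytes): F3 8C 84 AE EA BF AB 30 EB 8E A5 E0 A6 8B C9 A9 F1 A6 8B A6.

F3 8C 84 AE EA BF AB 30 EB 8E A5 E0 A6 8B C9 A9 F1 A6 8B A6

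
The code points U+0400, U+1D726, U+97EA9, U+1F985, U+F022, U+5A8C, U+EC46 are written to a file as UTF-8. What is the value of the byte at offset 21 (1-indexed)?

1-indexed offset 21 is 0-indexed offset 20.
U+0400 → 2-byte form D0 80 at offsets 0–1.
U+1D726 → 4-byte form F0 9D 9C A6 at offsets 2–5.
U+97EA9 → 4-byte form F2 97 BA A9 at offsets 6–9.
U+1F985 → 4-byte form F0 9F A6 85 at offsets 10–13.
U+F022 → 3-byte form EF 80 A2 at offsets 14–16.
U+5A8C → 3-byte form E5 AA 8C at offsets 17–19.
U+EC46 → 3-byte form EE B1 86 at offsets 20–22.
Offset 20 falls in char 7's range; it's byte 1 of EE B1 86 = 0xEE.

0xEE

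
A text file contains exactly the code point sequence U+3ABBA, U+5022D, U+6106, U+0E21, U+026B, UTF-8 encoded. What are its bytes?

U+3ABBA: 4-byte form → F0 BA AE BA.
U+5022D: 4-byte form → F1 90 88 AD.
U+6106: 3-byte form → E6 84 86.
U+0E21: 3-byte form → E0 B8 A1.
U+026B: 2-byte form → C9 AB.
Concatenated (16 bytes): F0 BA AE BA F1 90 88 AD E6 84 86 E0 B8 A1 C9 AB.

F0 BA AE BA F1 90 88 AD E6 84 86 E0 B8 A1 C9 AB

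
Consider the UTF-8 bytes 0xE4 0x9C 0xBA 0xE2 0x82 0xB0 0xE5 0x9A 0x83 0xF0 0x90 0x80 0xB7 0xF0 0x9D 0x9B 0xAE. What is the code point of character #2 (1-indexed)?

U+20B0

Offset 0: leading byte 0xE4 = 11100100 → 3-byte char #1 = E4 9C BA.
Offset 3: leading byte 0xE2 = 11100010 → 3-byte char #2 = E2 82 B0.
Leading byte 0xE2 = 11100010 matches 1110xxxx → 3-byte sequence.
Byte 1: 0xE2 = 11100010, payload 0010 (4 bits).
Byte 2: 0x82 = 10000010 (10xxxxxx ✓), payload 000010.
Byte 3: 0xB0 = 10110000 (10xxxxxx ✓), payload 110000.
Concatenate: 0010000010110000 = 0x20B0 (16 bits → U+20B0).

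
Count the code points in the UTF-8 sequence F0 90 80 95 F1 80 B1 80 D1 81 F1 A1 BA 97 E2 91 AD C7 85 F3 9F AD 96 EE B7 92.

Byte at offset 0: 0xF0 = 11110000 → 4-byte char (#1). Advance 4.
Byte at offset 4: 0xF1 = 11110001 → 4-byte char (#2). Advance 4.
Byte at offset 8: 0xD1 = 11010001 → 2-byte char (#3). Advance 2.
Byte at offset 10: 0xF1 = 11110001 → 4-byte char (#4). Advance 4.
Byte at offset 14: 0xE2 = 11100010 → 3-byte char (#5). Advance 3.
Byte at offset 17: 0xC7 = 11000111 → 2-byte char (#6). Advance 2.
Byte at offset 19: 0xF3 = 11110011 → 4-byte char (#7). Advance 4.
Byte at offset 23: 0xEE = 11101110 → 3-byte char (#8). Advance 3.
Reached end at offset 26 after 8 code points.

8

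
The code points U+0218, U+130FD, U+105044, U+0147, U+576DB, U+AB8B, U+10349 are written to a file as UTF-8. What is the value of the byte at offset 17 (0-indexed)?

U+0218 → 2-byte form C8 98 at offsets 0–1.
U+130FD → 4-byte form F0 93 83 BD at offsets 2–5.
U+105044 → 4-byte form F4 85 81 84 at offsets 6–9.
U+0147 → 2-byte form C5 87 at offsets 10–11.
U+576DB → 4-byte form F1 97 9B 9B at offsets 12–15.
U+AB8B → 3-byte form EA AE 8B at offsets 16–18.
Offset 17 falls in char 6's range; it's byte 2 of EA AE 8B = 0xAE.

0xAE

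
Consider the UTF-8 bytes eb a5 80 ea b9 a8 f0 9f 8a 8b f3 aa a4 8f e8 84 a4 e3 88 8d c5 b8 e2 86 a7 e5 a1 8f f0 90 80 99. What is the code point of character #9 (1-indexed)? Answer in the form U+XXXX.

U+584F

Offset 0: leading byte 0xEB = 11101011 → 3-byte char #1 = EB A5 80.
Offset 3: leading byte 0xEA = 11101010 → 3-byte char #2 = EA B9 A8.
Offset 6: leading byte 0xF0 = 11110000 → 4-byte char #3 = F0 9F 8A 8B.
Offset 10: leading byte 0xF3 = 11110011 → 4-byte char #4 = F3 AA A4 8F.
Offset 14: leading byte 0xE8 = 11101000 → 3-byte char #5 = E8 84 A4.
Offset 17: leading byte 0xE3 = 11100011 → 3-byte char #6 = E3 88 8D.
Offset 20: leading byte 0xC5 = 11000101 → 2-byte char #7 = C5 B8.
Offset 22: leading byte 0xE2 = 11100010 → 3-byte char #8 = E2 86 A7.
Offset 25: leading byte 0xE5 = 11100101 → 3-byte char #9 = E5 A1 8F.
Leading byte 0xE5 = 11100101 matches 1110xxxx → 3-byte sequence.
Byte 1: 0xE5 = 11100101, payload 0101 (4 bits).
Byte 2: 0xA1 = 10100001 (10xxxxxx ✓), payload 100001.
Byte 3: 0x8F = 10001111 (10xxxxxx ✓), payload 001111.
Concatenate: 0101100001001111 = 0x584F (16 bits → U+584F).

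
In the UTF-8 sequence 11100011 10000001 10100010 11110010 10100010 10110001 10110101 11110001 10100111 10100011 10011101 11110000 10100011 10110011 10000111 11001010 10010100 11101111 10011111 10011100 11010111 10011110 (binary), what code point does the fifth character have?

Offset 0: leading byte 0xE3 = 11100011 → 3-byte char #1 = E3 81 A2.
Offset 3: leading byte 0xF2 = 11110010 → 4-byte char #2 = F2 A2 B1 B5.
Offset 7: leading byte 0xF1 = 11110001 → 4-byte char #3 = F1 A7 A3 9D.
Offset 11: leading byte 0xF0 = 11110000 → 4-byte char #4 = F0 A3 B3 87.
Offset 15: leading byte 0xCA = 11001010 → 2-byte char #5 = CA 94.
Leading byte 0xCA = 11001010 matches 110xxxxx → 2-byte sequence.
Byte 1: 0xCA = 11001010, payload 01010 (5 bits).
Byte 2: 0x94 = 10010100 (10xxxxxx ✓), payload 010100.
Concatenate: 01010010100 = 0x294 (11 bits → U+0294).

U+0294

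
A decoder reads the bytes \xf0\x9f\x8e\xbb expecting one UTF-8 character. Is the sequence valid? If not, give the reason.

Leading byte 0xF0 = 11110000 → 4-byte form.
Continuation bytes 0x9F=10011111, 0x8E=10001110, 0xBB=10111011 all match 10xxxxxx.
Decoded value 0x1F3BB is ≥ 0x10000 (shortest form) and not a surrogate.

valid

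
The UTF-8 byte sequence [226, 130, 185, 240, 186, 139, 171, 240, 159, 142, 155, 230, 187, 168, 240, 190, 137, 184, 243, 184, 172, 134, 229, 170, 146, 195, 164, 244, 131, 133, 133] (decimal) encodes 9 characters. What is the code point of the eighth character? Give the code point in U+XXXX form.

U+00E4

Offset 0: leading byte 0xE2 = 11100010 → 3-byte char #1 = E2 82 B9.
Offset 3: leading byte 0xF0 = 11110000 → 4-byte char #2 = F0 BA 8B AB.
Offset 7: leading byte 0xF0 = 11110000 → 4-byte char #3 = F0 9F 8E 9B.
Offset 11: leading byte 0xE6 = 11100110 → 3-byte char #4 = E6 BB A8.
Offset 14: leading byte 0xF0 = 11110000 → 4-byte char #5 = F0 BE 89 B8.
Offset 18: leading byte 0xF3 = 11110011 → 4-byte char #6 = F3 B8 AC 86.
Offset 22: leading byte 0xE5 = 11100101 → 3-byte char #7 = E5 AA 92.
Offset 25: leading byte 0xC3 = 11000011 → 2-byte char #8 = C3 A4.
Leading byte 0xC3 = 11000011 matches 110xxxxx → 2-byte sequence.
Byte 1: 0xC3 = 11000011, payload 00011 (5 bits).
Byte 2: 0xA4 = 10100100 (10xxxxxx ✓), payload 100100.
Concatenate: 00011100100 = 0xE4 (11 bits → U+00E4).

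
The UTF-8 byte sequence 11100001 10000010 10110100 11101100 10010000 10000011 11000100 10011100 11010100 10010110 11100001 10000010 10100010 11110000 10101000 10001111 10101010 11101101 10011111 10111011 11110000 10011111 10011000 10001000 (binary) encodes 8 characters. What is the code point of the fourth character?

Offset 0: leading byte 0xE1 = 11100001 → 3-byte char #1 = E1 82 B4.
Offset 3: leading byte 0xEC = 11101100 → 3-byte char #2 = EC 90 83.
Offset 6: leading byte 0xC4 = 11000100 → 2-byte char #3 = C4 9C.
Offset 8: leading byte 0xD4 = 11010100 → 2-byte char #4 = D4 96.
Leading byte 0xD4 = 11010100 matches 110xxxxx → 2-byte sequence.
Byte 1: 0xD4 = 11010100, payload 10100 (5 bits).
Byte 2: 0x96 = 10010110 (10xxxxxx ✓), payload 010110.
Concatenate: 10100010110 = 0x516 (11 bits → U+0516).

U+0516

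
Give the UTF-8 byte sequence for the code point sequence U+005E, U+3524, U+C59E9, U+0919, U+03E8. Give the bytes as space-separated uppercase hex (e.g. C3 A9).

U+005E: 1-byte form → 5E.
U+3524: 3-byte form → E3 94 A4.
U+C59E9: 4-byte form → F3 85 A7 A9.
U+0919: 3-byte form → E0 A4 99.
U+03E8: 2-byte form → CF A8.
Concatenated (13 bytes): 5E E3 94 A4 F3 85 A7 A9 E0 A4 99 CF A8.

5E E3 94 A4 F3 85 A7 A9 E0 A4 99 CF A8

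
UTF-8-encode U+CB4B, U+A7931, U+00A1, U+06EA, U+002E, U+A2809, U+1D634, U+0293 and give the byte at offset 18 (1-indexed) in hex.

1-indexed offset 18 is 0-indexed offset 17.
U+CB4B → 3-byte form EC AD 8B at offsets 0–2.
U+A7931 → 4-byte form F2 A7 A4 B1 at offsets 3–6.
U+00A1 → 2-byte form C2 A1 at offsets 7–8.
U+06EA → 2-byte form DB AA at offsets 9–10.
U+002E → 1-byte form 2E at offsets 11–11.
U+A2809 → 4-byte form F2 A2 A0 89 at offsets 12–15.
U+1D634 → 4-byte form F0 9D 98 B4 at offsets 16–19.
Offset 17 falls in char 7's range; it's byte 2 of F0 9D 98 B4 = 0x9D.

0x9D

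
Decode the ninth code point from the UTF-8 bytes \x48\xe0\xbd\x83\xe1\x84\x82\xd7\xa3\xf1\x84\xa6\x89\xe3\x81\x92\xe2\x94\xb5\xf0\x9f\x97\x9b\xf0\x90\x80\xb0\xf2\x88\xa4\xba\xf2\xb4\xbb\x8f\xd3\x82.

Offset 0: leading byte 0x48 = 01001000 → 1-byte char #1 = 48.
Offset 1: leading byte 0xE0 = 11100000 → 3-byte char #2 = E0 BD 83.
Offset 4: leading byte 0xE1 = 11100001 → 3-byte char #3 = E1 84 82.
Offset 7: leading byte 0xD7 = 11010111 → 2-byte char #4 = D7 A3.
Offset 9: leading byte 0xF1 = 11110001 → 4-byte char #5 = F1 84 A6 89.
Offset 13: leading byte 0xE3 = 11100011 → 3-byte char #6 = E3 81 92.
Offset 16: leading byte 0xE2 = 11100010 → 3-byte char #7 = E2 94 B5.
Offset 19: leading byte 0xF0 = 11110000 → 4-byte char #8 = F0 9F 97 9B.
Offset 23: leading byte 0xF0 = 11110000 → 4-byte char #9 = F0 90 80 B0.
Leading byte 0xF0 = 11110000 matches 11110xxx → 4-byte sequence.
Byte 1: 0xF0 = 11110000, payload 000 (3 bits).
Byte 2: 0x90 = 10010000 (10xxxxxx ✓), payload 010000.
Byte 3: 0x80 = 10000000 (10xxxxxx ✓), payload 000000.
Byte 4: 0xB0 = 10110000 (10xxxxxx ✓), payload 110000.
Concatenate: 000010000000000110000 = 0x10030 (21 bits → U+10030).

U+10030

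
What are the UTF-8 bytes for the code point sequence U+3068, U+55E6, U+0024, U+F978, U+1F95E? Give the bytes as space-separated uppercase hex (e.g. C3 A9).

U+3068: 3-byte form → E3 81 A8.
U+55E6: 3-byte form → E5 97 A6.
U+0024: 1-byte form → 24.
U+F978: 3-byte form → EF A5 B8.
U+1F95E: 4-byte form → F0 9F A5 9E.
Concatenated (14 bytes): E3 81 A8 E5 97 A6 24 EF A5 B8 F0 9F A5 9E.

E3 81 A8 E5 97 A6 24 EF A5 B8 F0 9F A5 9E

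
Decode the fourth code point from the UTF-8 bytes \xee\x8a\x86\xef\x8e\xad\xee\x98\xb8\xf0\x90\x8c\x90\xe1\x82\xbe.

Offset 0: leading byte 0xEE = 11101110 → 3-byte char #1 = EE 8A 86.
Offset 3: leading byte 0xEF = 11101111 → 3-byte char #2 = EF 8E AD.
Offset 6: leading byte 0xEE = 11101110 → 3-byte char #3 = EE 98 B8.
Offset 9: leading byte 0xF0 = 11110000 → 4-byte char #4 = F0 90 8C 90.
Leading byte 0xF0 = 11110000 matches 11110xxx → 4-byte sequence.
Byte 1: 0xF0 = 11110000, payload 000 (3 bits).
Byte 2: 0x90 = 10010000 (10xxxxxx ✓), payload 010000.
Byte 3: 0x8C = 10001100 (10xxxxxx ✓), payload 001100.
Byte 4: 0x90 = 10010000 (10xxxxxx ✓), payload 010000.
Concatenate: 000010000001100010000 = 0x10310 (21 bits → U+10310).

U+10310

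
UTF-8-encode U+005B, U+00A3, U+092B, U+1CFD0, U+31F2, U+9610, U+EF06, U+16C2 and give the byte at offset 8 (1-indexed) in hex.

0x9C

1-indexed offset 8 is 0-indexed offset 7.
U+005B → 1-byte form 5B at offsets 0–0.
U+00A3 → 2-byte form C2 A3 at offsets 1–2.
U+092B → 3-byte form E0 A4 AB at offsets 3–5.
U+1CFD0 → 4-byte form F0 9C BF 90 at offsets 6–9.
Offset 7 falls in char 4's range; it's byte 2 of F0 9C BF 90 = 0x9C.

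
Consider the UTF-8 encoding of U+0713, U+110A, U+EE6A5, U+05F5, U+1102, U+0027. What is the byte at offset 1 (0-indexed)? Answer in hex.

0x93

U+0713 → 2-byte form DC 93 at offsets 0–1.
Offset 1 falls in char 1's range; it's byte 2 of DC 93 = 0x93.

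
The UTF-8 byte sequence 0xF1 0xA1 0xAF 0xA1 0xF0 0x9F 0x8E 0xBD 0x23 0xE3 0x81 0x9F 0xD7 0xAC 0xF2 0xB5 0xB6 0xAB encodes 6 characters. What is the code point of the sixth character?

U+B5DAB

Offset 0: leading byte 0xF1 = 11110001 → 4-byte char #1 = F1 A1 AF A1.
Offset 4: leading byte 0xF0 = 11110000 → 4-byte char #2 = F0 9F 8E BD.
Offset 8: leading byte 0x23 = 00100011 → 1-byte char #3 = 23.
Offset 9: leading byte 0xE3 = 11100011 → 3-byte char #4 = E3 81 9F.
Offset 12: leading byte 0xD7 = 11010111 → 2-byte char #5 = D7 AC.
Offset 14: leading byte 0xF2 = 11110010 → 4-byte char #6 = F2 B5 B6 AB.
Leading byte 0xF2 = 11110010 matches 11110xxx → 4-byte sequence.
Byte 1: 0xF2 = 11110010, payload 010 (3 bits).
Byte 2: 0xB5 = 10110101 (10xxxxxx ✓), payload 110101.
Byte 3: 0xB6 = 10110110 (10xxxxxx ✓), payload 110110.
Byte 4: 0xAB = 10101011 (10xxxxxx ✓), payload 101011.
Concatenate: 010110101110110101011 = 0xB5DAB (21 bits → U+B5DAB).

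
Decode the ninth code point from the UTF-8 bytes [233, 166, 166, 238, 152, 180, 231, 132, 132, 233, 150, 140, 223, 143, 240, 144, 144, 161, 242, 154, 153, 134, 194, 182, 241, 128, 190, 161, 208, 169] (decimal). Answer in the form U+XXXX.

Offset 0: leading byte 0xE9 = 11101001 → 3-byte char #1 = E9 A6 A6.
Offset 3: leading byte 0xEE = 11101110 → 3-byte char #2 = EE 98 B4.
Offset 6: leading byte 0xE7 = 11100111 → 3-byte char #3 = E7 84 84.
Offset 9: leading byte 0xE9 = 11101001 → 3-byte char #4 = E9 96 8C.
Offset 12: leading byte 0xDF = 11011111 → 2-byte char #5 = DF 8F.
Offset 14: leading byte 0xF0 = 11110000 → 4-byte char #6 = F0 90 90 A1.
Offset 18: leading byte 0xF2 = 11110010 → 4-byte char #7 = F2 9A 99 86.
Offset 22: leading byte 0xC2 = 11000010 → 2-byte char #8 = C2 B6.
Offset 24: leading byte 0xF1 = 11110001 → 4-byte char #9 = F1 80 BE A1.
Leading byte 0xF1 = 11110001 matches 11110xxx → 4-byte sequence.
Byte 1: 0xF1 = 11110001, payload 001 (3 bits).
Byte 2: 0x80 = 10000000 (10xxxxxx ✓), payload 000000.
Byte 3: 0xBE = 10111110 (10xxxxxx ✓), payload 111110.
Byte 4: 0xA1 = 10100001 (10xxxxxx ✓), payload 100001.
Concatenate: 001000000111110100001 = 0x40FA1 (21 bits → U+40FA1).

U+40FA1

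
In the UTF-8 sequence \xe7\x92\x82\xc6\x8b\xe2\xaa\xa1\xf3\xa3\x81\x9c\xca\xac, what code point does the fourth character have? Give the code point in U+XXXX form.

U+E305C

Offset 0: leading byte 0xE7 = 11100111 → 3-byte char #1 = E7 92 82.
Offset 3: leading byte 0xC6 = 11000110 → 2-byte char #2 = C6 8B.
Offset 5: leading byte 0xE2 = 11100010 → 3-byte char #3 = E2 AA A1.
Offset 8: leading byte 0xF3 = 11110011 → 4-byte char #4 = F3 A3 81 9C.
Leading byte 0xF3 = 11110011 matches 11110xxx → 4-byte sequence.
Byte 1: 0xF3 = 11110011, payload 011 (3 bits).
Byte 2: 0xA3 = 10100011 (10xxxxxx ✓), payload 100011.
Byte 3: 0x81 = 10000001 (10xxxxxx ✓), payload 000001.
Byte 4: 0x9C = 10011100 (10xxxxxx ✓), payload 011100.
Concatenate: 011100011000001011100 = 0xE305C (21 bits → U+E305C).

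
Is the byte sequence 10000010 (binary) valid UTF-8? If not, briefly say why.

invalid (continuation byte with no leading byte)

Byte 0x82 = 10000010 has the form 10xxxxxx — a continuation byte — but there is no preceding leading byte.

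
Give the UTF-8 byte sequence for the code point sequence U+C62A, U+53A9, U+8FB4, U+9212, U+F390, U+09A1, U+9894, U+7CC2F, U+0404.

EC 98 AA E5 8E A9 E8 BE B4 E9 88 92 EF 8E 90 E0 A6 A1 E9 A2 94 F1 BC B0 AF D0 84

U+C62A: 3-byte form → EC 98 AA.
U+53A9: 3-byte form → E5 8E A9.
U+8FB4: 3-byte form → E8 BE B4.
U+9212: 3-byte form → E9 88 92.
U+F390: 3-byte form → EF 8E 90.
U+09A1: 3-byte form → E0 A6 A1.
U+9894: 3-byte form → E9 A2 94.
U+7CC2F: 4-byte form → F1 BC B0 AF.
U+0404: 2-byte form → D0 84.
Concatenated (27 bytes): EC 98 AA E5 8E A9 E8 BE B4 E9 88 92 EF 8E 90 E0 A6 A1 E9 A2 94 F1 BC B0 AF D0 84.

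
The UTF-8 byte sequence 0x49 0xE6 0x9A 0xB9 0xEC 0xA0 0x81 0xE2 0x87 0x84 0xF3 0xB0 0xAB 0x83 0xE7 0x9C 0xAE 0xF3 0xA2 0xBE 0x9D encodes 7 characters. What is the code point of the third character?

U+C801

Offset 0: leading byte 0x49 = 01001001 → 1-byte char #1 = 49.
Offset 1: leading byte 0xE6 = 11100110 → 3-byte char #2 = E6 9A B9.
Offset 4: leading byte 0xEC = 11101100 → 3-byte char #3 = EC A0 81.
Leading byte 0xEC = 11101100 matches 1110xxxx → 3-byte sequence.
Byte 1: 0xEC = 11101100, payload 1100 (4 bits).
Byte 2: 0xA0 = 10100000 (10xxxxxx ✓), payload 100000.
Byte 3: 0x81 = 10000001 (10xxxxxx ✓), payload 000001.
Concatenate: 1100100000000001 = 0xC801 (16 bits → U+C801).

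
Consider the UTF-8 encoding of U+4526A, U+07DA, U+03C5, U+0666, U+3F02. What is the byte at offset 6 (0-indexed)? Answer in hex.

0xCF

U+4526A → 4-byte form F1 85 89 AA at offsets 0–3.
U+07DA → 2-byte form DF 9A at offsets 4–5.
U+03C5 → 2-byte form CF 85 at offsets 6–7.
Offset 6 falls in char 3's range; it's byte 1 of CF 85 = 0xCF.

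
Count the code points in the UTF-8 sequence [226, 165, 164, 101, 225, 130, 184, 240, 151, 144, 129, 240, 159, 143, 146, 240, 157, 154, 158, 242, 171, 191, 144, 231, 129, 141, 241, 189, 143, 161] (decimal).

9

Byte at offset 0: 0xE2 = 11100010 → 3-byte char (#1). Advance 3.
Byte at offset 3: 0x65 = 01100101 → 1-byte char (#2). Advance 1.
Byte at offset 4: 0xE1 = 11100001 → 3-byte char (#3). Advance 3.
Byte at offset 7: 0xF0 = 11110000 → 4-byte char (#4). Advance 4.
Byte at offset 11: 0xF0 = 11110000 → 4-byte char (#5). Advance 4.
Byte at offset 15: 0xF0 = 11110000 → 4-byte char (#6). Advance 4.
Byte at offset 19: 0xF2 = 11110010 → 4-byte char (#7). Advance 4.
Byte at offset 23: 0xE7 = 11100111 → 3-byte char (#8). Advance 3.
Byte at offset 26: 0xF1 = 11110001 → 4-byte char (#9). Advance 4.
Reached end at offset 30 after 9 code points.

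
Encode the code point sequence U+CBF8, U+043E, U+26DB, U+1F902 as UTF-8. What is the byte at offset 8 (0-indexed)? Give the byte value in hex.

0xF0

U+CBF8 → 3-byte form EC AF B8 at offsets 0–2.
U+043E → 2-byte form D0 BE at offsets 3–4.
U+26DB → 3-byte form E2 9B 9B at offsets 5–7.
U+1F902 → 4-byte form F0 9F A4 82 at offsets 8–11.
Offset 8 falls in char 4's range; it's byte 1 of F0 9F A4 82 = 0xF0.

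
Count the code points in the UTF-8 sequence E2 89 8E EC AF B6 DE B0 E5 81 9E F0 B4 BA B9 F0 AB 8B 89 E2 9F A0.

7

Byte at offset 0: 0xE2 = 11100010 → 3-byte char (#1). Advance 3.
Byte at offset 3: 0xEC = 11101100 → 3-byte char (#2). Advance 3.
Byte at offset 6: 0xDE = 11011110 → 2-byte char (#3). Advance 2.
Byte at offset 8: 0xE5 = 11100101 → 3-byte char (#4). Advance 3.
Byte at offset 11: 0xF0 = 11110000 → 4-byte char (#5). Advance 4.
Byte at offset 15: 0xF0 = 11110000 → 4-byte char (#6). Advance 4.
Byte at offset 19: 0xE2 = 11100010 → 3-byte char (#7). Advance 3.
Reached end at offset 22 after 7 code points.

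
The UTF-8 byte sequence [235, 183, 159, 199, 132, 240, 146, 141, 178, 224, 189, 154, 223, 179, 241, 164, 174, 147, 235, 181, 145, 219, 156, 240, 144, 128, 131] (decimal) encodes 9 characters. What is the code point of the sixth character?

Offset 0: leading byte 0xEB = 11101011 → 3-byte char #1 = EB B7 9F.
Offset 3: leading byte 0xC7 = 11000111 → 2-byte char #2 = C7 84.
Offset 5: leading byte 0xF0 = 11110000 → 4-byte char #3 = F0 92 8D B2.
Offset 9: leading byte 0xE0 = 11100000 → 3-byte char #4 = E0 BD 9A.
Offset 12: leading byte 0xDF = 11011111 → 2-byte char #5 = DF B3.
Offset 14: leading byte 0xF1 = 11110001 → 4-byte char #6 = F1 A4 AE 93.
Leading byte 0xF1 = 11110001 matches 11110xxx → 4-byte sequence.
Byte 1: 0xF1 = 11110001, payload 001 (3 bits).
Byte 2: 0xA4 = 10100100 (10xxxxxx ✓), payload 100100.
Byte 3: 0xAE = 10101110 (10xxxxxx ✓), payload 101110.
Byte 4: 0x93 = 10010011 (10xxxxxx ✓), payload 010011.
Concatenate: 001100100101110010011 = 0x64B93 (21 bits → U+64B93).

U+64B93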